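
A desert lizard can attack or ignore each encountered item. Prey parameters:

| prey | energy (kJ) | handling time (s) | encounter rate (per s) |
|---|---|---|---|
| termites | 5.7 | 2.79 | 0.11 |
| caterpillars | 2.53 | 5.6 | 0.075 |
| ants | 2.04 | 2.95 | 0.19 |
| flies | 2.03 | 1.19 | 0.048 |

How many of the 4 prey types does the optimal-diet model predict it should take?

Profitabilities (E/h, kJ/s): termites 2.04, flies 1.71, ants 0.692, caterpillars 0.452. Add prey in this order while the next type's profitability exceeds the intake rate on those already taken.
Rate on top 1: 0.4798. flies: 1.71 > 0.4798 → include.
Rate on top 2: 0.5311. ants: 0.692 > 0.5311 → include.
Rate on top 3: 0.5778. caterpillars: 0.452 < 0.5778 → exclude; stop.
Optimal diet: termites, flies, ants — 3 of 4 types.

3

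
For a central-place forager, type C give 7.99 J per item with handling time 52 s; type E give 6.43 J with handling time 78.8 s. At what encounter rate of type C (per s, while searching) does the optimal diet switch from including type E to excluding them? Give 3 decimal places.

Drop type E once their profitability E₂/h₂ falls below the rate achievable on type C alone: E₂/h₂ = λE₁/(1 + λh₁).
Solve for λ: λE₁h₂ = E₂(1 + λh₁) → λ(E₁h₂ − E₂h₁) = E₂ → λ = E₂/(E₁h₂ − E₂h₁).
λ = 6.43/(7.99×78.8 − 6.43×52) = 6.43/295.3 = 0.02178 per s.

0.022 per s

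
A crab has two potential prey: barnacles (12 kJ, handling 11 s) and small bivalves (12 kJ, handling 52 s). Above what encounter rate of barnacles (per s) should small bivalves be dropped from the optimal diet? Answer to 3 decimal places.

0.024 per s

Drop small bivalves once their profitability E₂/h₂ falls below the rate achievable on barnacles alone: E₂/h₂ = λE₁/(1 + λh₁).
Solve for λ: λE₁h₂ = E₂(1 + λh₁) → λ(E₁h₂ − E₂h₁) = E₂ → λ = E₂/(E₁h₂ − E₂h₁).
λ = 12/(12×52 − 12×11) = 12/492 = 0.02439 per s.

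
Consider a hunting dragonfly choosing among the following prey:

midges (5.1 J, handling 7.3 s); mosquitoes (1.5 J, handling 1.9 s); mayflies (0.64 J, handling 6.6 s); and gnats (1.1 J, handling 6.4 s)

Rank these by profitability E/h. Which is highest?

mosquitoes

Profitability E/h (J/s): midges = 5.1/7.3 = 0.699, mosquitoes = 1.5/1.9 = 0.789, mayflies = 0.64/6.6 = 0.097, gnats = 1.1/6.4 = 0.172.
Ranked: mosquitoes > midges > gnats > mayflies.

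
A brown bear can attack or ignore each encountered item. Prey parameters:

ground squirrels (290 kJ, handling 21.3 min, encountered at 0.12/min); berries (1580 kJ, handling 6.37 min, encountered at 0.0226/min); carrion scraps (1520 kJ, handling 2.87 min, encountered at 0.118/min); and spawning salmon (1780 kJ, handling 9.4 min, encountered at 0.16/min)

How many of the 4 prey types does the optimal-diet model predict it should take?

3

Rank by E/h (kJ/min): carrion scraps 530, berries 248, spawning salmon 189, ground squirrels 13.6. Include each in turn until the next type's E/h falls below the running intake rate.
Rate on top 1: 134. berries: 248 > 134 → include.
Rate on top 2: 145.1. spawning salmon: 189 > 145.1 → include.
Rate on top 3: 167.4. ground squirrels: 13.6 < 167.4 → exclude; stop.
Optimal diet: carrion scraps, berries, spawning salmon — 3 of 4 types.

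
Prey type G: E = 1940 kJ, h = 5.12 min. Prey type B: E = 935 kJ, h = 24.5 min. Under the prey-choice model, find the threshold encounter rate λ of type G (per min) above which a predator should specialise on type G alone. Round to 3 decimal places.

The zero-one rule: include type B iff E₂/h₂ > λE₁/(1+λh₁). Equality gives the switch point.
λE₁h₂ = E₂ + λE₂h₁ ⇒ λ = E₂/(E₁h₂ − E₂h₁) = 935/(4.753e+04 − 4787) = 0.02188 per min.

0.022 per min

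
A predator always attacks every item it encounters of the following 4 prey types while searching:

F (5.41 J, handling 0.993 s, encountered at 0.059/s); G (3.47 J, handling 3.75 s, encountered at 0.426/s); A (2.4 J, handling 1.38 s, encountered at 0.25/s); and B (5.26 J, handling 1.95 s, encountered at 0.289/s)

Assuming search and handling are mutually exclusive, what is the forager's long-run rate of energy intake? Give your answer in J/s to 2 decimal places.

1.10 J/s

R = (0.059×5.41 + 0.426×3.47 + 0.25×2.4 + 0.289×5.26) / (1 + 0.059×0.993 + 0.426×3.75 + 0.25×1.38 + 0.289×1.95) = 3.918/3.565 = 1.099 J/s.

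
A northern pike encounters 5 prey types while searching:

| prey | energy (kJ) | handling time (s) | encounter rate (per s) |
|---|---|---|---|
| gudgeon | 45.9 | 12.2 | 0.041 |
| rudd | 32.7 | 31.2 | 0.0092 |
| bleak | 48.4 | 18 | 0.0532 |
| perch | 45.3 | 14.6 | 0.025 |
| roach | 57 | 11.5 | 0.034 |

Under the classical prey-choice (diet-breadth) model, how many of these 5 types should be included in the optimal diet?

Rank by E/h (kJ/s): roach 4.96, gudgeon 3.76, perch 3.1, bleak 2.69, rudd 1.05. Include each in turn until the next type's E/h falls below the running intake rate.
Rate on top 1: 1.393. gudgeon: 3.76 > 1.393 → include.
Rate on top 2: 2.02. perch: 3.1 > 2.02 → include.
Rate on top 3: 2.195. bleak: 2.69 > 2.195 → include.
Rate on top 4: 2.342. rudd: 1.05 < 2.342 → exclude; stop.
Optimal diet: roach, gudgeon, perch, bleak — 4 of 5 types.

4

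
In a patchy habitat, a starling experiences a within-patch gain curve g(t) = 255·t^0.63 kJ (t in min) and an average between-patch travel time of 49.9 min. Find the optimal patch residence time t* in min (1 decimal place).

85.0 min

Maximise g(t)/(T+t): set derivative to zero → g'(t)(T+t) = g(t).
g'(t) = 0.63·255·t^-0.37. Setting 0.63·255·t^-0.37 = 255·t^0.63/(49.9+t) gives 0.63(49.9+t) = t, so 0.37·t = 0.63×49.9.
t* = 0.63×49.9/0.37 = 84.96 min.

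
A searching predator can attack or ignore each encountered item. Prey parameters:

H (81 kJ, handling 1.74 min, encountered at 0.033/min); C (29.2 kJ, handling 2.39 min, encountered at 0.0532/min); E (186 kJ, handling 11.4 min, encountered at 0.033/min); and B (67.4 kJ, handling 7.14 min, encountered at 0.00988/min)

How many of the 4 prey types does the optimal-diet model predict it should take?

4

E/h in descending order: H 46.6, E 16.3, C 12.2, B 9.44 kJ/min. The optimal diet is the largest prefix of this list for which every included type satisfies E_i/h_i > R on the types above it.
Rate on top 1: 2.528. E: 16.3 > 2.528 → include.
Rate on top 2: 6.146. C: 12.2 > 6.146 → include.
Rate on top 3: 6.641. B: 9.44 > 6.641 → include.
Optimal diet: H, E, C, B — 4 of 4 types.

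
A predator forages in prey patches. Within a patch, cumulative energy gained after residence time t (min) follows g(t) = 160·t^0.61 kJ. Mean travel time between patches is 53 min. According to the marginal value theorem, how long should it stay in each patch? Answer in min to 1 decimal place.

82.9 min

Maximise g(t)/(T+t): set derivative to zero → g'(t)(T+t) = g(t).
g'(t) = 0.61·160·t^-0.39. Setting 0.61·160·t^-0.39 = 160·t^0.61/(53+t) gives 0.61(53+t) = t, so 0.39·t = 0.61×53.
t* = 0.61×53/0.39 = 82.9 min.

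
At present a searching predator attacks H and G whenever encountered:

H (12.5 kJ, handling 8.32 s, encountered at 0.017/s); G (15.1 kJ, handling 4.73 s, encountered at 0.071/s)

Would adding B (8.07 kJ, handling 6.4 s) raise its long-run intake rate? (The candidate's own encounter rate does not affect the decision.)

Yes

Current rate: (0.017×12.5 + 0.071×15.1)/(1 + 0.017×8.32 + 0.071×4.73) = 0.8696 kJ/s.
B: E/h = 8.07/6.4 = 1.261 kJ/s.
1.261 > 0.8696, so adding B raises the average — include it.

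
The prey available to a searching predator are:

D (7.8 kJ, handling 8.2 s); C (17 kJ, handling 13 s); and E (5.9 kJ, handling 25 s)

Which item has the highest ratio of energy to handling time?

In descending order of E/h:
C: 17/13 = 1.31 kJ/s
D: 7.8/8.2 = 0.951 kJ/s
E: 5.9/25 = 0.236 kJ/s

C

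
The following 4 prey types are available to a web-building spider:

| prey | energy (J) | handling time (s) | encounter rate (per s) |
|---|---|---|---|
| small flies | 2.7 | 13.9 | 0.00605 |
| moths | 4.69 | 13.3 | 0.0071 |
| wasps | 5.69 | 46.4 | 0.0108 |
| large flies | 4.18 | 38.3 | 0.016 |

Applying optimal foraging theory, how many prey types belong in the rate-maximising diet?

4

E/h in descending order: moths 0.353, small flies 0.194, wasps 0.123, large flies 0.109 J/s. The optimal diet is the largest prefix of this list for which every included type satisfies E_i/h_i > R on the types above it.
Rate on top 1: 0.03043. small flies: 0.194 > 0.03043 → include.
Rate on top 2: 0.04212. wasps: 0.123 > 0.04212 → include.
Rate on top 3: 0.06614. large flies: 0.109 > 0.06614 → include.
Optimal diet: moths, small flies, wasps, large flies — 4 of 4 types.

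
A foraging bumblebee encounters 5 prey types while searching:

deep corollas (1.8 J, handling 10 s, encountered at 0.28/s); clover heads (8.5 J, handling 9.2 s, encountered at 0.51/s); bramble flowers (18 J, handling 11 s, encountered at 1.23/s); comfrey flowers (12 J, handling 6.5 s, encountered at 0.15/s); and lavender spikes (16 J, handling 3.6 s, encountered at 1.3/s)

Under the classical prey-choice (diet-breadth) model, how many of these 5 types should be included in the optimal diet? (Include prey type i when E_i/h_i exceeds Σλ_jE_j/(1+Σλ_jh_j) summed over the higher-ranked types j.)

1

Rank by E/h (J/s): lavender spikes 4.44, comfrey flowers 1.85, bramble flowers 1.64, clover heads 0.924, deep corollas 0.18. Include each in turn until the next type's E/h falls below the running intake rate.
Rate on top 1: 3.662. comfrey flowers: 1.85 < 3.662 → exclude; stop.
Optimal diet: lavender spikes — 1 of 5 types.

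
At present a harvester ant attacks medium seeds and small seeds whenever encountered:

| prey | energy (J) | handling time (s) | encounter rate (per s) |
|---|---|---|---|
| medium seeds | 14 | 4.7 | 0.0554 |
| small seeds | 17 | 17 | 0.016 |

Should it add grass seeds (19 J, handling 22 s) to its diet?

Yes

On medium seeds and small seeds alone, R = ΣλE/(1+Σλh) = 1.048/1.532 = 0.6836 J/s.
grass seeds: E/h = 19/22 = 0.8636 J/s.
0.8636 > 0.6836, so adding grass seeds raises the average — include it.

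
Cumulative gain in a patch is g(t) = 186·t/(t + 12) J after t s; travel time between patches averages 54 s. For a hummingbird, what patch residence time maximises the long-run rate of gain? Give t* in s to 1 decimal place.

Maximise g(t)/(T+t): set derivative to zero → g'(t)(T+t) = g(t).
g'(t) = 186·12/(t + 12)². Setting 186·12/(t+12)² = 186t/[(t+12)(54+t)] gives 12(54+t) = t(t+12), so t² = 12×54 = 648.
t* = √648 = 25.46 s.

25.5 s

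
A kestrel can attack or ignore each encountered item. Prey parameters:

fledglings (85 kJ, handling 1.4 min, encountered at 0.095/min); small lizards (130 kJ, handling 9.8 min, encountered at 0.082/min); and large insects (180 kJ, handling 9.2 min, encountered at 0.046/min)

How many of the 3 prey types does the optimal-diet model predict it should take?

3

E/h in descending order: fledglings 60.7, large insects 19.6, small lizards 13.3 kJ/min. The optimal diet is the largest prefix of this list for which every included type satisfies E_i/h_i > R on the types above it.
Rate on top 1: 7.127. large insects: 19.6 > 7.127 → include.
Rate on top 2: 10.51. small lizards: 13.3 > 10.51 → include.
Optimal diet: fledglings, large insects, small lizards — 3 of 3 types.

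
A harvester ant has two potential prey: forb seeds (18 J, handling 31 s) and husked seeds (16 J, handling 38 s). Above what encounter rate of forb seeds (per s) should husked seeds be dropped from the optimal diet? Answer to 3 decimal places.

At the threshold, the rate on forb seeds alone equals the profitability of husked seeds: λ·18/(1 + λ·31) = 16/38 = 0.4211.
Rearranging, λ(18 − 0.4211×31) = 0.4211, so λ = 0.4211/4.947 = 0.08511 per s.

0.085 per s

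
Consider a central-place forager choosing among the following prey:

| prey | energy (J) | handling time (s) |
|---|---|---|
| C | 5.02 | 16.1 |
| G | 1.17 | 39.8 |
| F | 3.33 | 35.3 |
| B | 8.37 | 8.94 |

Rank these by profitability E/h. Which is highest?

B

Profitability E/h (J/s): C = 5.02/16.1 = 0.312, G = 1.17/39.8 = 0.0294, F = 3.33/35.3 = 0.0943, B = 8.37/8.94 = 0.936.
Ranked: B > C > F > G.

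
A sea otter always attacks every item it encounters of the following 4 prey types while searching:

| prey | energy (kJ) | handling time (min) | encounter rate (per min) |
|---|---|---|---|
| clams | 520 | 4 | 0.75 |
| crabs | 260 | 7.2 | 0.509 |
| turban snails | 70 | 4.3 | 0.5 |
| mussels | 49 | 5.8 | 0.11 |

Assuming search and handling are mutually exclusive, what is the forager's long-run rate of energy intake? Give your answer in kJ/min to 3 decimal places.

53.835 kJ/min

R = Σλ_iE_i / (1 + Σλ_ih_i)
Numerator: 0.75×520 + 0.509×260 + 0.5×70 + 0.11×49 = 562.7
Denominator: 1 + 0.75×4 + 0.509×7.2 + 0.5×4.3 + 0.11×5.8 = 10.45
R = 562.7/10.45 = 53.84 kJ/min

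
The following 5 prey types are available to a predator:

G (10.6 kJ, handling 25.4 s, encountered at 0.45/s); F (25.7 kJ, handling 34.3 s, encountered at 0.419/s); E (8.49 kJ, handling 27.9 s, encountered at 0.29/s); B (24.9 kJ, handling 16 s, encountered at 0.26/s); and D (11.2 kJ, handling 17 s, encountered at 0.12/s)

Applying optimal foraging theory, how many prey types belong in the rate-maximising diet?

1

Profitabilities (E/h, kJ/s): B 1.56, F 0.749, D 0.659, G 0.417, E 0.304. Add prey in this order while the next type's profitability exceeds the intake rate on those already taken.
Rate on top 1: 1.255. F: 0.749 < 1.255 → exclude; stop.
Optimal diet: B — 1 of 5 types.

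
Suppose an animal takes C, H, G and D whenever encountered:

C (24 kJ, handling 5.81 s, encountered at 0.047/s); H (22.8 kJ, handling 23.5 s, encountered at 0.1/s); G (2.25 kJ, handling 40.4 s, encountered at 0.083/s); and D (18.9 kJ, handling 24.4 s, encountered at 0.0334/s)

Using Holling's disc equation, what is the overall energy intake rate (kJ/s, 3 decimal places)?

R = (0.047×24 + 0.1×22.8 + 0.083×2.25 + 0.0334×18.9) / (1 + 0.047×5.81 + 0.1×23.5 + 0.083×40.4 + 0.0334×24.4) = 4.226/7.791 = 0.5424 kJ/s.

0.542 kJ/s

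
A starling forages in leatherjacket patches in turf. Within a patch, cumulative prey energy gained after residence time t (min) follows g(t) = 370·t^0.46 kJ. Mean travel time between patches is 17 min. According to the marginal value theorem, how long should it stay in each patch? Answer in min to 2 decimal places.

By the marginal value theorem, leave when the instantaneous gain rate g'(t) equals the habitat-wide average g(t)/(T + t).
g'(t) = 0.46·370·t^-0.54. Setting 0.46·370·t^-0.54 = 370·t^0.46/(17+t) gives 0.46(17+t) = t, so 0.54·t = 0.46×17.
t* = 0.46×17/0.54 = 14.48 min.

14.48 min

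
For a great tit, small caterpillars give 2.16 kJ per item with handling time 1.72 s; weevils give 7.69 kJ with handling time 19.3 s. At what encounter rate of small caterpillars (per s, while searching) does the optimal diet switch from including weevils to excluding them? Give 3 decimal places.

Drop weevils once their profitability E₂/h₂ falls below the rate achievable on small caterpillars alone: E₂/h₂ = λE₁/(1 + λh₁).
Solve for λ: λE₁h₂ = E₂(1 + λh₁) → λ(E₁h₂ − E₂h₁) = E₂ → λ = E₂/(E₁h₂ − E₂h₁).
λ = 7.69/(2.16×19.3 − 7.69×1.72) = 7.69/28.46 = 0.2702 per s.

0.270 per s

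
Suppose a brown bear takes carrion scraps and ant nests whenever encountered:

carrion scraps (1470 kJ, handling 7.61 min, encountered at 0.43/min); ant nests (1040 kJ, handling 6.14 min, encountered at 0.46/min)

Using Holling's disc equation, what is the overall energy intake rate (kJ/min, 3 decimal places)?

Energy encountered per unit search time: 0.43×1470 + 0.46×1040 = 1110 kJ/min.
Handling time per unit search time: 0.43×7.61 + 0.46×6.14 = 6.097.
Rate = 1110/(1 + 6.097) = 156.5 kJ/min.

156.481 kJ/min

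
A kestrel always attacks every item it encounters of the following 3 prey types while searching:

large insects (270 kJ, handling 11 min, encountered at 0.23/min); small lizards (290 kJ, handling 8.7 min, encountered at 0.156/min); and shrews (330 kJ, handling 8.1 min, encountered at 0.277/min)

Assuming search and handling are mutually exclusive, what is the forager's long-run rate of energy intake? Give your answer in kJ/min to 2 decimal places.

R = Σλ_iE_i / (1 + Σλ_ih_i)
Numerator: 0.23×270 + 0.156×290 + 0.277×330 = 198.8
Denominator: 1 + 0.23×11 + 0.156×8.7 + 0.277×8.1 = 7.131
R = 198.8/7.131 = 27.87 kJ/min

27.87 kJ/min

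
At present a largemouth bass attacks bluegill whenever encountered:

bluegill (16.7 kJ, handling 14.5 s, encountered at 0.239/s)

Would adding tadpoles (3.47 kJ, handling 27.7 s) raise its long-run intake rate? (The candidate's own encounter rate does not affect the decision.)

No

Current rate: (0.239×16.7)/(1 + 0.239×14.5) = 0.8938 kJ/s.
Profitability of tadpoles: 3.47/27.7 = 0.1253 kJ/s.
0.1253 < 0.8938, so adding tadpoles would lower the average — exclude it.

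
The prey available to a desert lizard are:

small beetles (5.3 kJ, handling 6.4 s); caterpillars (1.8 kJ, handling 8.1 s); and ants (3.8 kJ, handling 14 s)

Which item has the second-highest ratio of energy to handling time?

In descending order of E/h:
small beetles: 5.3/6.4 = 0.828 kJ/s
ants: 3.8/14 = 0.271 kJ/s
caterpillars: 1.8/8.1 = 0.222 kJ/s

ants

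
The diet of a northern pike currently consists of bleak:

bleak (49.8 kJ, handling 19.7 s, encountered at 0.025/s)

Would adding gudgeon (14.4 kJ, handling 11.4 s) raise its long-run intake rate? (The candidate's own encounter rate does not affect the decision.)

Intake rate on the current diet: R = (0.025×49.8) / (1 + 0.025×19.7) = 1.245/1.492 = 0.8342 kJ/s.
Profitability of gudgeon: 14.4/11.4 = 1.263 kJ/s.
1.263 > 0.8342, so adding gudgeon raises the average — include it.

Yes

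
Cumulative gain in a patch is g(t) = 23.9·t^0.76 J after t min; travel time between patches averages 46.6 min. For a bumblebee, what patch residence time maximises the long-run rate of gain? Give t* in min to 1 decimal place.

By the marginal value theorem, leave when the instantaneous gain rate g'(t) equals the habitat-wide average g(t)/(T + t).
g'(t) = 0.76·23.9·t^-0.24. Setting 0.76·23.9·t^-0.24 = 23.9·t^0.76/(46.6+t) gives 0.76(46.6+t) = t, so 0.24·t = 0.76×46.6.
t* = 0.76×46.6/0.24 = 147.6 min.

147.6 min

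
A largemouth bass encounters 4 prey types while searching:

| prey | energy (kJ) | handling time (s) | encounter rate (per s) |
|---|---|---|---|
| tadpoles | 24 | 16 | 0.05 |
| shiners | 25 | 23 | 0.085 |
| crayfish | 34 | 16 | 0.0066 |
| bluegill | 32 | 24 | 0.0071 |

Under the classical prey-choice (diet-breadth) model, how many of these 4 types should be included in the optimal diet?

4

Profitabilities (E/h, kJ/s): crayfish 2.12, tadpoles 1.5, bluegill 1.33, shiners 1.09. Add prey in this order while the next type's profitability exceeds the intake rate on those already taken.
Rate on top 1: 0.203. tadpoles: 1.5 > 0.203 → include.
Rate on top 2: 0.7475. bluegill: 1.33 > 0.7475 → include.
Rate on top 3: 0.7956. shiners: 1.09 > 0.7956 → include.
Optimal diet: crayfish, tadpoles, bluegill, shiners — 4 of 4 types.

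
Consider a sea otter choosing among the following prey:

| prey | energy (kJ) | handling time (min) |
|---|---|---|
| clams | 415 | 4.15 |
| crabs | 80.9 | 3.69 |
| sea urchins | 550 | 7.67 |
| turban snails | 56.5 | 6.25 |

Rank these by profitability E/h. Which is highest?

Profitability E/h (kJ/min): clams = 415/4.15 = 100, crabs = 80.9/3.69 = 21.9, sea urchins = 550/7.67 = 71.7, turban snails = 56.5/6.25 = 9.04.
Ranked: clams > sea urchins > crabs > turban snails.

clams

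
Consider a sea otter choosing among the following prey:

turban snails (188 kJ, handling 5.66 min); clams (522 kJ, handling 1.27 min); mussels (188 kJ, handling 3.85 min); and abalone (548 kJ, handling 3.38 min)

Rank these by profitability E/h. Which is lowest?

Profitability E/h (kJ/min): turban snails = 188/5.66 = 33.2, clams = 522/1.27 = 411, mussels = 188/3.85 = 48.8, abalone = 548/3.38 = 162.
Ranked: clams > abalone > mussels > turban snails.

turban snails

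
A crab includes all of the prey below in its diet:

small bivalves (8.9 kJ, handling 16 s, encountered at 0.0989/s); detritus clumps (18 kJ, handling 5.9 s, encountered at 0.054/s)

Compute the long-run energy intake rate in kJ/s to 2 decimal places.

R = (0.0989×8.9 + 0.054×18) / (1 + 0.0989×16 + 0.054×5.9) = 1.852/2.901 = 0.6385 kJ/s.

0.64 kJ/s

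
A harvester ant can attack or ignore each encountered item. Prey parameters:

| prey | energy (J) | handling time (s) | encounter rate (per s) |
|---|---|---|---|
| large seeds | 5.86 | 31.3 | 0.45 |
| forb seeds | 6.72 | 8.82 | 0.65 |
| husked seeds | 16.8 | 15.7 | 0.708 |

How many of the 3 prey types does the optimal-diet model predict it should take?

E/h in descending order: husked seeds 1.07, forb seeds 0.762, large seeds 0.187 J/s. The optimal diet is the largest prefix of this list for which every included type satisfies E_i/h_i > R on the types above it.
Rate on top 1: 0.9817. forb seeds: 0.762 < 0.9817 → exclude; stop.
Optimal diet: husked seeds — 1 of 3 types.

1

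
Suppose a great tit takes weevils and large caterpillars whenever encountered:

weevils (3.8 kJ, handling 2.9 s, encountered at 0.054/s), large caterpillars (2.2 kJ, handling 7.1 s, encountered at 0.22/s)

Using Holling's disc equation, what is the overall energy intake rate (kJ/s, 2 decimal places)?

0.25 kJ/s

R = (0.054×3.8 + 0.22×2.2) / (1 + 0.054×2.9 + 0.22×7.1) = 0.6892/2.719 = 0.2535 kJ/s.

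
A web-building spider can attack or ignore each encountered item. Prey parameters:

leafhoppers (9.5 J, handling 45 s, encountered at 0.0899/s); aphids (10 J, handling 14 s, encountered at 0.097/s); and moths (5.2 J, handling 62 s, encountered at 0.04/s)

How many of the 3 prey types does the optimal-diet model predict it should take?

E/h in descending order: aphids 0.714, leafhoppers 0.211, moths 0.0839 J/s. The optimal diet is the largest prefix of this list for which every included type satisfies E_i/h_i > R on the types above it.
Rate on top 1: 0.4114. leafhoppers: 0.211 < 0.4114 → exclude; stop.
Optimal diet: aphids — 1 of 3 types.

1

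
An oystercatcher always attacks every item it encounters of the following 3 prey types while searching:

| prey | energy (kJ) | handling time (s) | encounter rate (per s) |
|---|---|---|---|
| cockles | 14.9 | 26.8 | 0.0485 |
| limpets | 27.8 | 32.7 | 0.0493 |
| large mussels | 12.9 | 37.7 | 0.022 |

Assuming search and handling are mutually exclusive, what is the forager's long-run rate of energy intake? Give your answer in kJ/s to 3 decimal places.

R = (0.0485×14.9 + 0.0493×27.8 + 0.022×12.9) / (1 + 0.0485×26.8 + 0.0493×32.7 + 0.022×37.7) = 2.377/4.741 = 0.5013 kJ/s.

0.501 kJ/s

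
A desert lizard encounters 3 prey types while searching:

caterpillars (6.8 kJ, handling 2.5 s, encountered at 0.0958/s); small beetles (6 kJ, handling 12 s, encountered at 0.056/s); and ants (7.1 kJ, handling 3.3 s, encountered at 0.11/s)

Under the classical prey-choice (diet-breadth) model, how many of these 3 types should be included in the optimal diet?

Rank by E/h (kJ/s): caterpillars 2.72, ants 2.15, small beetles 0.5. Include each in turn until the next type's E/h falls below the running intake rate.
Rate on top 1: 0.5256. ants: 2.15 > 0.5256 → include.
Rate on top 2: 0.8939. small beetles: 0.5 < 0.8939 → exclude; stop.
Optimal diet: caterpillars, ants — 2 of 3 types.

2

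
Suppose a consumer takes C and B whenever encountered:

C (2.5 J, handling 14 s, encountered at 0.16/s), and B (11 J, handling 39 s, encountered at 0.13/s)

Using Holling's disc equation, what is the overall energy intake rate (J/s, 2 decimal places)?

0.22 J/s

R = (0.16×2.5 + 0.13×11) / (1 + 0.16×14 + 0.13×39) = 1.83/8.31 = 0.2202 J/s.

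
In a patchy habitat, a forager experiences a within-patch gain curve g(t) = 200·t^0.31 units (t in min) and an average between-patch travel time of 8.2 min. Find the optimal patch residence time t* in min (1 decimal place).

By the marginal value theorem, leave when the instantaneous gain rate g'(t) equals the habitat-wide average g(t)/(T + t).
g'(t) = 0.31·200·t^-0.69. Setting 0.31·200·t^-0.69 = 200·t^0.31/(8.2+t) gives 0.31(8.2+t) = t, so 0.69·t = 0.31×8.2.
t* = 0.31×8.2/0.69 = 3.684 min.

3.7 min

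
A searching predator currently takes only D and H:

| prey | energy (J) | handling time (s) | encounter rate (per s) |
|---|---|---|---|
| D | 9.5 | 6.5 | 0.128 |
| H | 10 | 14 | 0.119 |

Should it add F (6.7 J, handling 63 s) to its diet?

Current rate: (0.128×9.5 + 0.119×10)/(1 + 0.128×6.5 + 0.119×14) = 0.6878 J/s.
Profitability of F: 6.7/63 = 0.1063 J/s.
0.1063 < 0.6878, so adding F would lower the average — exclude it.

No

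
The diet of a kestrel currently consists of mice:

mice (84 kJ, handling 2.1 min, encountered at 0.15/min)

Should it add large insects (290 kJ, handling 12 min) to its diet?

Yes

Intake rate on the current diet: R = (0.15×84) / (1 + 0.15×2.1) = 12.6/1.315 = 9.582 kJ/min.
large insects: E/h = 290/12 = 24.17 kJ/min.
24.17 > 9.582, so adding large insects raises the average — include it.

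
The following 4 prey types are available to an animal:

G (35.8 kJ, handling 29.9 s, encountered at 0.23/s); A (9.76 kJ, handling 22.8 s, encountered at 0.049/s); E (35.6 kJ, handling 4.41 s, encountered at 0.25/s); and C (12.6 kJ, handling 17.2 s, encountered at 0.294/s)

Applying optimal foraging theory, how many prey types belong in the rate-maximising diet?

Rank by E/h (kJ/s): E 8.07, G 1.2, C 0.733, A 0.428. Include each in turn until the next type's E/h falls below the running intake rate.
Rate on top 1: 4.233. G: 1.2 < 4.233 → exclude; stop.
Optimal diet: E — 1 of 4 types.

1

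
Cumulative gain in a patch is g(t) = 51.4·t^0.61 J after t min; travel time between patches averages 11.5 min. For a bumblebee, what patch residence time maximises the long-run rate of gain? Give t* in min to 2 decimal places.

Optimal t* satisfies g'(t*) = g(t*)/(T + t*).
g'(t) = 0.61·51.4·t^-0.39. Setting 0.61·51.4·t^-0.39 = 51.4·t^0.61/(11.5+t) gives 0.61(11.5+t) = t, so 0.39·t = 0.61×11.5.
t* = 0.61×11.5/0.39 = 17.99 min.

17.99 min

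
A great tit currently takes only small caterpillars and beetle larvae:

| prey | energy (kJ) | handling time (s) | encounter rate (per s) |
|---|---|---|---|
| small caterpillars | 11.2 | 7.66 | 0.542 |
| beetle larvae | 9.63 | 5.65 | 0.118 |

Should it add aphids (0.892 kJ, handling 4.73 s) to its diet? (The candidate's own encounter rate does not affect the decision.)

No

Current rate: (0.542×11.2 + 0.118×9.63)/(1 + 0.542×7.66 + 0.118×5.65) = 1.239 kJ/s.
aphids: E/h = 0.892/4.73 = 0.1886 kJ/s.
0.1886 < 1.239, so adding aphids would lower the average — exclude it.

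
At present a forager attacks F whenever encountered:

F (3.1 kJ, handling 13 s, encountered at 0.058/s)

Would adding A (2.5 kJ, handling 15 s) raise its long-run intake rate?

Intake rate on the current diet: R = (0.058×3.1) / (1 + 0.058×13) = 0.1798/1.754 = 0.1025 kJ/s.
A: E/h = 2.5/15 = 0.1667 kJ/s.
0.1667 > 0.1025, so adding A raises the average — include it.

Yes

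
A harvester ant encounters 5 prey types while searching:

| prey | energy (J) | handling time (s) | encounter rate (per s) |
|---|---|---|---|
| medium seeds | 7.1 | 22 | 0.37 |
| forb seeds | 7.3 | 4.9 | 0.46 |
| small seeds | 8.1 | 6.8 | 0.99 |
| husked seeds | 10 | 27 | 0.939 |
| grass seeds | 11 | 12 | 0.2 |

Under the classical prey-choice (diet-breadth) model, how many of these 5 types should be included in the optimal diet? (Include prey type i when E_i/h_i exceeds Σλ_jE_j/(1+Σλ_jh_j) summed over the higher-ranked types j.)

2

Profitabilities (E/h, J/s): forb seeds 1.49, small seeds 1.19, grass seeds 0.917, husked seeds 0.37, medium seeds 0.323. Add prey in this order while the next type's profitability exceeds the intake rate on those already taken.
Rate on top 1: 1.032. small seeds: 1.19 > 1.032 → include.
Rate on top 2: 1.139. grass seeds: 0.917 < 1.139 → exclude; stop.
Optimal diet: forb seeds, small seeds — 2 of 5 types.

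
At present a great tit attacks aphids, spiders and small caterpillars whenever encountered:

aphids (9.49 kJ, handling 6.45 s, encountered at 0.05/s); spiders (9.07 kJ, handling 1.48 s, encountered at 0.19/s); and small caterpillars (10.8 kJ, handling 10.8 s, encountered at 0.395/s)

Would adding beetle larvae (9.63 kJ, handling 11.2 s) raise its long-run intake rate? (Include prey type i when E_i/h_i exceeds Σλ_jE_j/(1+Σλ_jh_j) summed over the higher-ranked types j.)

Intake rate on the current diet: R = (0.05×9.49 + 0.19×9.07 + 0.395×10.8) / (1 + 0.05×6.45 + 0.19×1.48 + 0.395×10.8) = 6.464/5.87 = 1.101 kJ/s.
Profitability of beetle larvae: 9.63/11.2 = 0.8598 kJ/s.
0.8598 < 1.101, so adding beetle larvae would lower the average — exclude it.

No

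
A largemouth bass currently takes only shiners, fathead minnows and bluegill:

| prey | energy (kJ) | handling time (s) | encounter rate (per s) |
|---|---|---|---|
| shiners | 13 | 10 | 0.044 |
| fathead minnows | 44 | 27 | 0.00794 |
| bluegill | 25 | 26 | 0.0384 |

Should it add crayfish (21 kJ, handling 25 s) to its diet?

Yes

Intake rate on the current diet: R = (0.044×13 + 0.00794×44 + 0.0384×25) / (1 + 0.044×10 + 0.00794×27 + 0.0384×26) = 1.881/2.653 = 0.7092 kJ/s.
Profitability of crayfish: 21/25 = 0.84 kJ/s.
Since 0.84 > R, including crayfish increases the long-run rate.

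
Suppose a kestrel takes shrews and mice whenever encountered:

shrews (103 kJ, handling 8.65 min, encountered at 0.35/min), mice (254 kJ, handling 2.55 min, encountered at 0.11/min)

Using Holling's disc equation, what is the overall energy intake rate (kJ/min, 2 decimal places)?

R = Σλ_iE_i / (1 + Σλ_ih_i)
Numerator: 0.35×103 + 0.11×254 = 63.99
Denominator: 1 + 0.35×8.65 + 0.11×2.55 = 4.308
R = 63.99/4.308 = 14.85 kJ/min

14.85 kJ/min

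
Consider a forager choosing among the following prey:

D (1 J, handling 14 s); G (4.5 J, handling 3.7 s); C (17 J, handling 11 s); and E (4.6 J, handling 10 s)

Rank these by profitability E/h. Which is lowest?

Profitability E/h (J/s): D = 1/14 = 0.0714, G = 4.5/3.7 = 1.22, C = 17/11 = 1.55, E = 4.6/10 = 0.46.
Ranked: C > G > E > D.

D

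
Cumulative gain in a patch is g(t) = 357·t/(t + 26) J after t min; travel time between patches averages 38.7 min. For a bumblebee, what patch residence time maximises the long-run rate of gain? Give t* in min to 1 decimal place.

Optimal t* satisfies g'(t*) = g(t*)/(T + t*).
g'(t) = 357·26/(t + 26)². Setting 357·26/(t+26)² = 357t/[(t+26)(38.7+t)] gives 26(38.7+t) = t(t+26), so t² = 26×38.7 = 1006.
t* = √1006 = 31.72 min.

31.7 min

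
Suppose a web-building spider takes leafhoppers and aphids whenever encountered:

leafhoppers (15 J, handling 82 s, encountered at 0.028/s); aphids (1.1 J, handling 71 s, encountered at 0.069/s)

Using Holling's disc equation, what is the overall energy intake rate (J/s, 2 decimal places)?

R = Σλ_iE_i / (1 + Σλ_ih_i)
Numerator: 0.028×15 + 0.069×1.1 = 0.4959
Denominator: 1 + 0.028×82 + 0.069×71 = 8.195
R = 0.4959/8.195 = 0.06051 J/s

0.06 J/s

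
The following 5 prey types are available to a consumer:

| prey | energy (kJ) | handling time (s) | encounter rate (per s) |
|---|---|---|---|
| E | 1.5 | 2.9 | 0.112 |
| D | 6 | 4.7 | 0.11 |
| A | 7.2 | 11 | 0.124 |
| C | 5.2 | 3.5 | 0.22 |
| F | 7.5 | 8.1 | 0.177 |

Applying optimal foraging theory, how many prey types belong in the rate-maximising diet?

Rank by E/h (kJ/s): C 1.49, D 1.28, F 0.926, A 0.655, E 0.517. Include each in turn until the next type's E/h falls below the running intake rate.
Rate on top 1: 0.6463. D: 1.28 > 0.6463 → include.
Rate on top 2: 0.7888. F: 0.926 > 0.7888 → include.
Rate on top 3: 0.8416. A: 0.655 < 0.8416 → exclude; stop.
Optimal diet: C, D, F — 3 of 5 types.

3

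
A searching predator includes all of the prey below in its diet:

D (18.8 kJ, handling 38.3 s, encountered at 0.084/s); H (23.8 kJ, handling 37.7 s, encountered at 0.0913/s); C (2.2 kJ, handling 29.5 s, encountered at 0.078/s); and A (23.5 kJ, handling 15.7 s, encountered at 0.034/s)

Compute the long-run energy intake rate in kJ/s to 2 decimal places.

R = Σλ_iE_i / (1 + Σλ_ih_i)
Numerator: 0.084×18.8 + 0.0913×23.8 + 0.078×2.2 + 0.034×23.5 = 4.723
Denominator: 1 + 0.084×38.3 + 0.0913×37.7 + 0.078×29.5 + 0.034×15.7 = 10.49
R = 4.723/10.49 = 0.45 kJ/s

0.45 kJ/s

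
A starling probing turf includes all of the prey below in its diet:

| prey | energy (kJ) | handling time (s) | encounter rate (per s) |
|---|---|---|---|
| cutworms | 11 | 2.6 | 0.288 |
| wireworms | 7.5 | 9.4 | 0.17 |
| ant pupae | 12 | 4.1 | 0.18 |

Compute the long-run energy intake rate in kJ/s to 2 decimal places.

R = (0.288×11 + 0.17×7.5 + 0.18×12) / (1 + 0.288×2.6 + 0.17×9.4 + 0.18×4.1) = 6.603/4.085 = 1.616 kJ/s.

1.62 kJ/s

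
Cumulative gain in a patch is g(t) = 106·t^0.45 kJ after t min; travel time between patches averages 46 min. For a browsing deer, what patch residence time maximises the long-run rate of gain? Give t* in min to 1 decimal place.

Maximise g(t)/(T+t): set derivative to zero → g'(t)(T+t) = g(t).
g'(t) = 0.45·106·t^-0.55. Setting 0.45·106·t^-0.55 = 106·t^0.45/(46+t) gives 0.45(46+t) = t, so 0.55·t = 0.45×46.
t* = 0.45×46/0.55 = 37.64 min.

37.6 min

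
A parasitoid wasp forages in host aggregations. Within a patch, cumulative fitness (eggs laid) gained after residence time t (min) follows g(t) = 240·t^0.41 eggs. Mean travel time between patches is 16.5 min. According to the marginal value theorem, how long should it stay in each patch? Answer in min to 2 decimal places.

By the marginal value theorem, leave when the instantaneous gain rate g'(t) equals the habitat-wide average g(t)/(T + t).
g'(t) = 0.41·240·t^-0.59. Setting 0.41·240·t^-0.59 = 240·t^0.41/(16.5+t) gives 0.41(16.5+t) = t, so 0.59·t = 0.41×16.5.
t* = 0.41×16.5/0.59 = 11.47 min.

11.47 min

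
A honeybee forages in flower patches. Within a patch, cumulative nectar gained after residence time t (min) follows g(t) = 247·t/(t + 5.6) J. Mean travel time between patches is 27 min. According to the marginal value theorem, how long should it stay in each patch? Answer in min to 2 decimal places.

Optimal t* satisfies g'(t*) = g(t*)/(T + t*).
g'(t) = 247·5.6/(t + 5.6)². Setting 247·5.6/(t+5.6)² = 247t/[(t+5.6)(27+t)] gives 5.6(27+t) = t(t+5.6), so t² = 5.6×27 = 151.2.
t* = √151.2 = 12.3 min.

12.30 min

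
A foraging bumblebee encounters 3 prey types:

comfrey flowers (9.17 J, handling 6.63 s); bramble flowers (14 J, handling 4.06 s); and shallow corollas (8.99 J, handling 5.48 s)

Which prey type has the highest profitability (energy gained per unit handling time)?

bramble flowers

In descending order of E/h:
bramble flowers: 14/4.06 = 3.45 J/s
shallow corollas: 8.99/5.48 = 1.64 J/s
comfrey flowers: 9.17/6.63 = 1.38 J/s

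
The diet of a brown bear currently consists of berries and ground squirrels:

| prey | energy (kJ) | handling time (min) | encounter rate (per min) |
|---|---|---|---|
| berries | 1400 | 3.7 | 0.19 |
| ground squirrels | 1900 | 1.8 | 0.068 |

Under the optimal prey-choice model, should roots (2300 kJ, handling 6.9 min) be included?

Yes

On berries and ground squirrels alone, R = ΣλE/(1+Σλh) = 395.2/1.825 = 216.5 kJ/min.
Profitability of roots: 2300/6.9 = 333.3 kJ/min.
Since 333.3 > R, including roots increases the long-run rate.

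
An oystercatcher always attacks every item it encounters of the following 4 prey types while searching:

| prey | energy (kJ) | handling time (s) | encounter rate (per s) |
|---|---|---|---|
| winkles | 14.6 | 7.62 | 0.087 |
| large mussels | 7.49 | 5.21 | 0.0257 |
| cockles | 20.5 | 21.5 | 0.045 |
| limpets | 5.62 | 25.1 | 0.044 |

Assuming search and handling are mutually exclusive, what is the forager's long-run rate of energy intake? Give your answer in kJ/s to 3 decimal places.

R = Σλ_iE_i / (1 + Σλ_ih_i)
Numerator: 0.087×14.6 + 0.0257×7.49 + 0.045×20.5 + 0.044×5.62 = 2.632
Denominator: 1 + 0.087×7.62 + 0.0257×5.21 + 0.045×21.5 + 0.044×25.1 = 3.869
R = 2.632/3.869 = 0.6804 kJ/s

0.680 kJ/s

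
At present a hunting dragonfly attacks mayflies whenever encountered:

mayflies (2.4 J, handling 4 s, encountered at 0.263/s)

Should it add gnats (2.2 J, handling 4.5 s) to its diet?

Yes

Intake rate on the current diet: R = (0.263×2.4) / (1 + 0.263×4) = 0.6312/2.052 = 0.3076 J/s.
gnats: E/h = 2.2/4.5 = 0.4889 J/s.
0.4889 > 0.3076, so adding gnats raises the average — include it.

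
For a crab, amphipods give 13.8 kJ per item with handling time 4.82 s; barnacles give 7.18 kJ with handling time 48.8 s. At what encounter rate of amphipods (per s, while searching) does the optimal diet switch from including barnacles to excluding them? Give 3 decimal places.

Drop barnacles once their profitability E₂/h₂ falls below the rate achievable on amphipods alone: E₂/h₂ = λE₁/(1 + λh₁).
Solve for λ: λE₁h₂ = E₂(1 + λh₁) → λ(E₁h₂ − E₂h₁) = E₂ → λ = E₂/(E₁h₂ − E₂h₁).
λ = 7.18/(13.8×48.8 − 7.18×4.82) = 7.18/638.8 = 0.01124 per s.

0.011 per s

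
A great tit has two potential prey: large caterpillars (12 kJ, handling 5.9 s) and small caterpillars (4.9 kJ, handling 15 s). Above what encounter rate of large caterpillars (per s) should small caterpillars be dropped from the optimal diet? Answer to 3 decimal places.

0.032 per s

The zero-one rule: include small caterpillars iff E₂/h₂ > λE₁/(1+λh₁). Equality gives the switch point.
λE₁h₂ = E₂ + λE₂h₁ ⇒ λ = E₂/(E₁h₂ − E₂h₁) = 4.9/(180 − 28.91) = 0.03243 per s.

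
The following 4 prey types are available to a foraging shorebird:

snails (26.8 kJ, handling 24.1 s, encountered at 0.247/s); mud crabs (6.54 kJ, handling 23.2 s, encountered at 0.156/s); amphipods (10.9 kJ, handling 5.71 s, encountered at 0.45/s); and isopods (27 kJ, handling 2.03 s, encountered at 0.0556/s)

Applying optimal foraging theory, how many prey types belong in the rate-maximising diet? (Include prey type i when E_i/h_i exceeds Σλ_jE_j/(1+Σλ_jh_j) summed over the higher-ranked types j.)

Profitabilities (E/h, kJ/s): isopods 13.3, amphipods 1.91, snails 1.11, mud crabs 0.282. Add prey in this order while the next type's profitability exceeds the intake rate on those already taken.
Rate on top 1: 1.349. amphipods: 1.91 > 1.349 → include.
Rate on top 2: 1.74. snails: 1.11 < 1.74 → exclude; stop.
Optimal diet: isopods, amphipods — 2 of 4 types.

2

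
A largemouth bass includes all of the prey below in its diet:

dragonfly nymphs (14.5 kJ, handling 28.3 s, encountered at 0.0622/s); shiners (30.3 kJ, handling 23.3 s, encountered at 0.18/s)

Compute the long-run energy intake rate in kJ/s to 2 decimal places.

R = Σλ_iE_i / (1 + Σλ_ih_i)
Numerator: 0.0622×14.5 + 0.18×30.3 = 6.356
Denominator: 1 + 0.0622×28.3 + 0.18×23.3 = 6.954
R = 6.356/6.954 = 0.914 kJ/s

0.91 kJ/s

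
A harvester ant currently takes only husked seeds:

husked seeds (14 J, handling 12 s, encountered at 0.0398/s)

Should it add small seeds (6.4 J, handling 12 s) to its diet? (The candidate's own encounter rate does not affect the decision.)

Current rate: (0.0398×14)/(1 + 0.0398×12) = 0.3771 J/s.
small seeds: E/h = 6.4/12 = 0.5333 J/s.
Since 0.5333 > R, including small seeds increases the long-run rate.

Yes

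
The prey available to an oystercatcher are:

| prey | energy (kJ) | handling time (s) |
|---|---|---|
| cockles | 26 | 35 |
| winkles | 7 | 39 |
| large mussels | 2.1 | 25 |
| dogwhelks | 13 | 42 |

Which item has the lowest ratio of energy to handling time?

Profitability E/h (kJ/s): cockles = 26/35 = 0.743, winkles = 7/39 = 0.179, large mussels = 2.1/25 = 0.084, dogwhelks = 13/42 = 0.31.
Ranked: cockles > dogwhelks > winkles > large mussels.

large mussels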